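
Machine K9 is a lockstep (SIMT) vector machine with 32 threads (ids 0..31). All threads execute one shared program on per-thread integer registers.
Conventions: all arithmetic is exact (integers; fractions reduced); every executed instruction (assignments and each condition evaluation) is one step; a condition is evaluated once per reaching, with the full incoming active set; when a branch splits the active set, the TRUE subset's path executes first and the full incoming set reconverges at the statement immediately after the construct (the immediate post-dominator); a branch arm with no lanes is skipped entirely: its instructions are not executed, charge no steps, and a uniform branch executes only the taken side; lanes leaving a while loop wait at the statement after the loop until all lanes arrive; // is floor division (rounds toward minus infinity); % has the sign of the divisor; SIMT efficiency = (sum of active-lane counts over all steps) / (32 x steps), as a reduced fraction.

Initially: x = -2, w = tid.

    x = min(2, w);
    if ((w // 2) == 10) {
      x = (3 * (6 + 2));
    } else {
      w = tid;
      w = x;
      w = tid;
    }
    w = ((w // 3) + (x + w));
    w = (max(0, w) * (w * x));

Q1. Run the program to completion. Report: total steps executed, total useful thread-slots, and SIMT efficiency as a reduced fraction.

Answer: 8 steps, 220 useful, 55/64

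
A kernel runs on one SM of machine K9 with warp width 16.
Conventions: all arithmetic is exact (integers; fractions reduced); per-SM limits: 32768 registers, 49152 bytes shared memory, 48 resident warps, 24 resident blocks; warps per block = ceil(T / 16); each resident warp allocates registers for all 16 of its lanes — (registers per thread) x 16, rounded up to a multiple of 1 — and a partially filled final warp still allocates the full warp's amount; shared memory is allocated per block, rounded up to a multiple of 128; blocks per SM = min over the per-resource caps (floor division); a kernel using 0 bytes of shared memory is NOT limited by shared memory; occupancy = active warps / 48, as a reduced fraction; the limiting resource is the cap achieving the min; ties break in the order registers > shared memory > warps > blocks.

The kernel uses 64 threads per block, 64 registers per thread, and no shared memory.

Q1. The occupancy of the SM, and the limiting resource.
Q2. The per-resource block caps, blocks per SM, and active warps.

Answer: occupancy 2/3, limited by registers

registers: 8 blocks
shared memory: no limit (kernel uses none)
warps: 12 blocks
blocks: 24 blocks

Answer: 8 blocks, 32 active warps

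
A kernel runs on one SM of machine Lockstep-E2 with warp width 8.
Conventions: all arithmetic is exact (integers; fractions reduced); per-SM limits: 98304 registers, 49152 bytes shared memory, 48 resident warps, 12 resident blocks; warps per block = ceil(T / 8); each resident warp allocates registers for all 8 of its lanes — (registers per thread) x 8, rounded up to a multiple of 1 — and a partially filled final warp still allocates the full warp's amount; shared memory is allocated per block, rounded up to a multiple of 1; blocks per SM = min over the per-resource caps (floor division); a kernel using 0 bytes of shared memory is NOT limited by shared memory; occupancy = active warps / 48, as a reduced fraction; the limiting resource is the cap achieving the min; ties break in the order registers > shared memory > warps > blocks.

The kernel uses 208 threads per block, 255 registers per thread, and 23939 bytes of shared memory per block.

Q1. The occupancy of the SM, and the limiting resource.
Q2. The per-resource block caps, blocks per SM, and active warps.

Answer: occupancy 13/24, limited by registers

registers: 1 block
shared memory: 2 blocks
warps: 1 block
blocks: 12 blocks

Answer: 1 block, 26 active warps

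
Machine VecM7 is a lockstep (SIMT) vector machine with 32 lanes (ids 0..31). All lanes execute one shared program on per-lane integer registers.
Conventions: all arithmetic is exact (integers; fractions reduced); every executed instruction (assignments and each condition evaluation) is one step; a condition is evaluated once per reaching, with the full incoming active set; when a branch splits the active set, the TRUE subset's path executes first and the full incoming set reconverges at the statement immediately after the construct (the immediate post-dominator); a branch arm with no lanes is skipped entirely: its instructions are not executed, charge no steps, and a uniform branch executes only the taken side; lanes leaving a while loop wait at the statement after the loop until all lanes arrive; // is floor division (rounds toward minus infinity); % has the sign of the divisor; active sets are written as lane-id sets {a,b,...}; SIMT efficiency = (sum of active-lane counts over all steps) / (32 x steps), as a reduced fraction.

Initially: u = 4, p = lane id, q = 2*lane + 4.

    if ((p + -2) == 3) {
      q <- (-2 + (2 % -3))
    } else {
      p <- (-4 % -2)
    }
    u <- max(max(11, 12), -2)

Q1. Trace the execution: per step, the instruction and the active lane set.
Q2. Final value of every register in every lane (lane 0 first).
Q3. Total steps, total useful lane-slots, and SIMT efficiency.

step 0: eval ((p + -2) == 3)         {0,1,2,3,4,5,6,7,8,9,10,11,12,13,14,15,16,17,18,19,20,21,22,23,24,25,26,27,28,29,30,31}
step 1: q <- (-2 + (2 % -3))         {5}
step 2: p <- (-4 % -2)               {0,1,2,3,4,6,7,8,9,10,11,12,13,14,15,16,17,18,19,20,21,22,23,24,25,26,27,28,29,30,31}
step 3: u <- max(max(11, 12), -2)    {0,1,2,3,4,5,6,7,8,9,10,11,12,13,14,15,16,17,18,19,20,21,22,23,24,25,26,27,28,29,30,31}

Answer: 4 steps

u: 12,12,12,12,12,12,12,12,12,12,12,12,12,12,12,12,12,12,12,12,12,12,12,12,12,12,12,12,12,12,12,12
p: 0,0,0,0,0,5,0,0,0,0,0,0,0,0,0,0,0,0,0,0,0,0,0,0,0,0,0,0,0,0,0,0
q: 4,6,8,10,12,-3,16,18,20,22,24,26,28,30,32,34,36,38,40,42,44,46,48,50,52,54,56,58,60,62,64,66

steps = 4; useful = 96; efficiency = 96/128 = 3/4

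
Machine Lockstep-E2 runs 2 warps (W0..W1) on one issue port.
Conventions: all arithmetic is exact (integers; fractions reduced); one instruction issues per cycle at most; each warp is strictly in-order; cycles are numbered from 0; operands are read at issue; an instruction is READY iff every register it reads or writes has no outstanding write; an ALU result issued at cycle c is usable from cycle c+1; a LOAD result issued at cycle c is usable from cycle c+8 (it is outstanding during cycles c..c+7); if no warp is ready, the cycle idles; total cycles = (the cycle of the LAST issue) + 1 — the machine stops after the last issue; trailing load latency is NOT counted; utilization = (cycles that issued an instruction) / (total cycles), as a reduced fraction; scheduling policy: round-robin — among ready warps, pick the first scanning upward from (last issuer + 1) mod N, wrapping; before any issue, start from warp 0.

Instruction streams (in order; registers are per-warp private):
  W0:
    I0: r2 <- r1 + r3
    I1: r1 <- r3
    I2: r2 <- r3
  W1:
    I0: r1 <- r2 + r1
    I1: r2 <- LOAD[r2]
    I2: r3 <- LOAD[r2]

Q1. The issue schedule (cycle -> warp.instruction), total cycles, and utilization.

cycle 0: W0.I0
cycle 1: W1.I0
cycle 2: W0.I1
cycle 3: W1.I1
cycle 4: W0.I2
cycle 5: idle
cycle 6: idle
cycle 7: idle
cycle 8: idle
cycle 9: idle
cycle 10: idle
cycle 11: W1.I2

Answer: 12 cycles, utilization 1/2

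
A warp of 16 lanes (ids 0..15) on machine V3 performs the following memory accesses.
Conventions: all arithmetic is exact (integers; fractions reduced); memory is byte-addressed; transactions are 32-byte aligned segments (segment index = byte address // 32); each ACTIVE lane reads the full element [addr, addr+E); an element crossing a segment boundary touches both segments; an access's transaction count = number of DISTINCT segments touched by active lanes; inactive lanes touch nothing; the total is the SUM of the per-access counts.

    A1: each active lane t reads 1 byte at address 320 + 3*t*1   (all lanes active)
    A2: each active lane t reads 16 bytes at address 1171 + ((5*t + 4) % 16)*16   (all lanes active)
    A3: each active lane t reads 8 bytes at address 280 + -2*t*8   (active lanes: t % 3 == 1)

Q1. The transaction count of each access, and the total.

A1: 2 transactions
A2: 9 transactions
A3: 5 transactions

Answer: 2,9,5; total 16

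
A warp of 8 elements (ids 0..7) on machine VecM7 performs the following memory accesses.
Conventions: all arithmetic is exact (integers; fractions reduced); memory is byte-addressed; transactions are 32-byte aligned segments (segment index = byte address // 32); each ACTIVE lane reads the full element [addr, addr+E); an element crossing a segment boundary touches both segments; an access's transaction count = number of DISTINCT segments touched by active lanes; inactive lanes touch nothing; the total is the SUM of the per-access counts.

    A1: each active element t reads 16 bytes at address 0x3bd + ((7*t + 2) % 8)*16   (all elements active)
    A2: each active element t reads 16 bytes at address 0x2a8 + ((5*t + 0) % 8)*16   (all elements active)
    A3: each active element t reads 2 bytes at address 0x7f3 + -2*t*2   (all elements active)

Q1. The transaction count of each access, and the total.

A1: 5 transactions
A2: 5 transactions
A3: 2 transactions

Answer: 5,5,2; total 12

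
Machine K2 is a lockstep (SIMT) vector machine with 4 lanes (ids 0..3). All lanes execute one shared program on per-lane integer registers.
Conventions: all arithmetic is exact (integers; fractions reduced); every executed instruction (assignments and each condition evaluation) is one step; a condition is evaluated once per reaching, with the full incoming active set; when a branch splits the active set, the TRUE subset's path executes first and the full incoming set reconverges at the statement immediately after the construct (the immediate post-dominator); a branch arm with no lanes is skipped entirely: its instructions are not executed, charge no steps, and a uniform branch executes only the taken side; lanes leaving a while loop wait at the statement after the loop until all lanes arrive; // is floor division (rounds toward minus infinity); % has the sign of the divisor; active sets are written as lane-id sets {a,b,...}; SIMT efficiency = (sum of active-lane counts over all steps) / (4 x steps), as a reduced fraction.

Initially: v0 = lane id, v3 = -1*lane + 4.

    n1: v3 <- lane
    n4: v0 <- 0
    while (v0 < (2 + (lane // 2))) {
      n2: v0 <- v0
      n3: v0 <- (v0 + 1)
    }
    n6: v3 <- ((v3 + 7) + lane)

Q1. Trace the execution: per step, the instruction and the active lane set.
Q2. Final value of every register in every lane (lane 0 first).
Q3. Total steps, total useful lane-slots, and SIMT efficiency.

step 0: v3 <- lane                   {0,1,2,3}
step 1: v0 <- 0                      {0,1,2,3}
step 2: eval (v0 < (2 + (lane // 2))) {0,1,2,3}
step 3: v0 <- v0                     {0,1,2,3}
step 4: v0 <- (v0 + 1)               {0,1,2,3}
step 5: eval (v0 < (2 + (lane // 2))) {0,1,2,3}
step 6: v0 <- v0                     {0,1,2,3}
step 7: v0 <- (v0 + 1)               {0,1,2,3}
step 8: eval (v0 < (2 + (lane // 2))) {0,1,2,3}
step 9: v0 <- v0                     {2,3}
step 10: v0 <- (v0 + 1)               {2,3}
step 11: eval (v0 < (2 + (lane // 2))) {2,3}
step 12: v3 <- ((v3 + 7) + lane)      {0,1,2,3}

Answer: 13 steps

v0: 2,2,3,3
v3: 7,9,11,13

steps = 13; useful = 46; efficiency = 46/52 = 23/26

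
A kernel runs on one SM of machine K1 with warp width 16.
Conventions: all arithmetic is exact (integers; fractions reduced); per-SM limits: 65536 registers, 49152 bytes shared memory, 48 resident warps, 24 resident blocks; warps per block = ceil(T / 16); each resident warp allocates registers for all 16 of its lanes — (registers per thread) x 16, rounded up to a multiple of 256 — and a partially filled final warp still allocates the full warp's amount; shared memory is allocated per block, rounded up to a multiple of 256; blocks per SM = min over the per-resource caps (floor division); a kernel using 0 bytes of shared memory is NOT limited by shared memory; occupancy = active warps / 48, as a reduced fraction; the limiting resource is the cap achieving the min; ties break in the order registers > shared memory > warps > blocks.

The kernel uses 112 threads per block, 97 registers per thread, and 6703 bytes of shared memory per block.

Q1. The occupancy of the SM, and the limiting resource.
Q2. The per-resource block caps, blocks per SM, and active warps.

Answer: occupancy 35/48, limited by registers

registers: 5 blocks
shared memory: 7 blocks
warps: 6 blocks
blocks: 24 blocks

Answer: 5 blocks, 35 active warps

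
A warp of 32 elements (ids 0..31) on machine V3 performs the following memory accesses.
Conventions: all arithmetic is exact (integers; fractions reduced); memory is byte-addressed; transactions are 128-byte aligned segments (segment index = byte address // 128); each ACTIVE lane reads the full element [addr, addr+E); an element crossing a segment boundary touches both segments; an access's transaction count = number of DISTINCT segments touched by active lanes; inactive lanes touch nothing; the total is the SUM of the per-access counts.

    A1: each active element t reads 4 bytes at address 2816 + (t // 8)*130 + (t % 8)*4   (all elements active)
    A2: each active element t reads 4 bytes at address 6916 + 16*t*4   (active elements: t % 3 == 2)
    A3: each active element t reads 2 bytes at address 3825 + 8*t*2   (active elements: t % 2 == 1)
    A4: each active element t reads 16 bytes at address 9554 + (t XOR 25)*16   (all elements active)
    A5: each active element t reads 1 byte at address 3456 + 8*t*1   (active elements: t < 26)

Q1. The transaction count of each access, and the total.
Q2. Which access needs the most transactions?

A1: 4 transactions
A2: 10 transactions
A3: 4 transactions
A4: 5 transactions
A5: 2 transactions

Answer: 4,10,4,5,2; total 25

Answer: A2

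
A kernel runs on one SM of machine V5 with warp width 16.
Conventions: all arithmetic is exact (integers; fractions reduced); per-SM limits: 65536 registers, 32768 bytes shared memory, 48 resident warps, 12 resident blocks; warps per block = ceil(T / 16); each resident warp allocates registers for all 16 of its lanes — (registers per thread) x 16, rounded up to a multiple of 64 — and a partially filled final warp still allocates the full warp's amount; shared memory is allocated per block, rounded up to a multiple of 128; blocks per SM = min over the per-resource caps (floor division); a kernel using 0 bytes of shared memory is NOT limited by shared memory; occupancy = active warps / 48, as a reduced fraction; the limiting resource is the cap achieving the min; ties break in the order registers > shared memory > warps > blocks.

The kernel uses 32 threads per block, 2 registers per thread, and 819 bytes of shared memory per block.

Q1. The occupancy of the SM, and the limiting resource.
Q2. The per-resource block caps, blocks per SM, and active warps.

Answer: occupancy 1/2, limited by blocks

registers: 512 blocks
shared memory: 36 blocks
warps: 24 blocks
blocks: 12 blocks

Answer: 12 blocks, 24 active warps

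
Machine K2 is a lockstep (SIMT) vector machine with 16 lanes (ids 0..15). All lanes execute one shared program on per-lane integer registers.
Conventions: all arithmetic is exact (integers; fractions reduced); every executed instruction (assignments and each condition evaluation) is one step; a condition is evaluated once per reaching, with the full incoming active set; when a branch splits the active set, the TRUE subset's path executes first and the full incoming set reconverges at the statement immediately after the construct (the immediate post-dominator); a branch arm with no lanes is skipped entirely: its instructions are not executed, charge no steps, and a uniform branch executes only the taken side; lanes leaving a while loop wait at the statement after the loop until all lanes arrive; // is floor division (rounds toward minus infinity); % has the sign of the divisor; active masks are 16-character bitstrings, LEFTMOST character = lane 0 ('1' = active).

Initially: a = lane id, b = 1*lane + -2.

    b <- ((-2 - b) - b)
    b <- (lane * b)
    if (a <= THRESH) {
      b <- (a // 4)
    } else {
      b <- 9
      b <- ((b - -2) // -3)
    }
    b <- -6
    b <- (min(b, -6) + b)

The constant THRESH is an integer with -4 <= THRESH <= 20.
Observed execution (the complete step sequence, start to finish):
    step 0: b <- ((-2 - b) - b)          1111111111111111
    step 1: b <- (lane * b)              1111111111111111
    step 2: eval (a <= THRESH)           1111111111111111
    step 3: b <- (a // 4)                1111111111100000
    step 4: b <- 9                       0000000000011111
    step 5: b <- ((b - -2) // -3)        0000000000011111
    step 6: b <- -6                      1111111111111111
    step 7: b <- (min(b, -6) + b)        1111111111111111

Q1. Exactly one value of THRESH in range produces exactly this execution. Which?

Answer: THRESH = 10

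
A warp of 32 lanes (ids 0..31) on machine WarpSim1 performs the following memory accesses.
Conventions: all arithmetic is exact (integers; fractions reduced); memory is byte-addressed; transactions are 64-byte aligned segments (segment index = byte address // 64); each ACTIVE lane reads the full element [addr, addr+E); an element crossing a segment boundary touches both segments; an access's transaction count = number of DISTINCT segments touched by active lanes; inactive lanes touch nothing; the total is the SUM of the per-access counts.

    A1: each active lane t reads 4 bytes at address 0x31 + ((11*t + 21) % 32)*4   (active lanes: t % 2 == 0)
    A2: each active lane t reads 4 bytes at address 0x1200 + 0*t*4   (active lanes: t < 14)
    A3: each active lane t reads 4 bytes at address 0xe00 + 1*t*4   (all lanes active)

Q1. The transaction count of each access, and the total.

A1: 3 transactions
A2: 1 transaction
A3: 2 transactions

Answer: 3,1,2; total 6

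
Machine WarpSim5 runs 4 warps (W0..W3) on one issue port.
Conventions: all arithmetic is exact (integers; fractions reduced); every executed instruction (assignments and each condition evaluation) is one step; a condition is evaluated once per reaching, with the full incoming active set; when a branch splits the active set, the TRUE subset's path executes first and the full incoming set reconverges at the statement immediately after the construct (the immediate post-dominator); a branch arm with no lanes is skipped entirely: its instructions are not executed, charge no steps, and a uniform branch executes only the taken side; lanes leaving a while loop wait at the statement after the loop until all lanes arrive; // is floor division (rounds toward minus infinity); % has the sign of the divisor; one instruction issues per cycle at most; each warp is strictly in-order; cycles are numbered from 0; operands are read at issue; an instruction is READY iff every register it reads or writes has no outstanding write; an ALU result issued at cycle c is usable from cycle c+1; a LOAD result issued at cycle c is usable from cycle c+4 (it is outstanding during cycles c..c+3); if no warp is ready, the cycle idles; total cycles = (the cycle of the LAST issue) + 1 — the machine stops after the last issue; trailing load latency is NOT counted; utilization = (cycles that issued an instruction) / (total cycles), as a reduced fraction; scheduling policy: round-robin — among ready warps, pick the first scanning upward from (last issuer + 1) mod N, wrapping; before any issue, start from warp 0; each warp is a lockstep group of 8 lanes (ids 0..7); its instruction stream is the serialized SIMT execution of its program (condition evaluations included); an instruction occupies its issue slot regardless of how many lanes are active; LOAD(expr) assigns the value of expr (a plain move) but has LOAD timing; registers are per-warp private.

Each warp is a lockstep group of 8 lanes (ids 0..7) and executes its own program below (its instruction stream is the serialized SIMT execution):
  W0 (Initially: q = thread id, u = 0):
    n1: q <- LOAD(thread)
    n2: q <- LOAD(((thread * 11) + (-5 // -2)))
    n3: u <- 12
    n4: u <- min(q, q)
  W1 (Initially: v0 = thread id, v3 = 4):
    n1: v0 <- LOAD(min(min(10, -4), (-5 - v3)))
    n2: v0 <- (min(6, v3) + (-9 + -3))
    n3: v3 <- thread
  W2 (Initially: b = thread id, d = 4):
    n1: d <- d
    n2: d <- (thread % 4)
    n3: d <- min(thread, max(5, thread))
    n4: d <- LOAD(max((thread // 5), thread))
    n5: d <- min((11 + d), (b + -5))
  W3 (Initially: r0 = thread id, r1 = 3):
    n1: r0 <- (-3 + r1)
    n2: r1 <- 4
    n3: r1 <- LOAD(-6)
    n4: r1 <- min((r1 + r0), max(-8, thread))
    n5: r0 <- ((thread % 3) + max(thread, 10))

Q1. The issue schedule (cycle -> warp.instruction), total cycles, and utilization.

cycle 0: W0.I0
cycle 1: W1.I0
cycle 2: W2.I0
cycle 3: W3.I0
cycle 4: W0.I1
cycle 5: W1.I1
cycle 6: W2.I1
cycle 7: W3.I1
cycle 8: W0.I2
cycle 9: W1.I2
cycle 10: W2.I2
cycle 11: W3.I2
cycle 12: W0.I3
cycle 13: W2.I3
cycle 14: idle
cycle 15: W3.I3
cycle 16: W3.I4
cycle 17: W2.I4

Answer: 18 cycles, utilization 17/18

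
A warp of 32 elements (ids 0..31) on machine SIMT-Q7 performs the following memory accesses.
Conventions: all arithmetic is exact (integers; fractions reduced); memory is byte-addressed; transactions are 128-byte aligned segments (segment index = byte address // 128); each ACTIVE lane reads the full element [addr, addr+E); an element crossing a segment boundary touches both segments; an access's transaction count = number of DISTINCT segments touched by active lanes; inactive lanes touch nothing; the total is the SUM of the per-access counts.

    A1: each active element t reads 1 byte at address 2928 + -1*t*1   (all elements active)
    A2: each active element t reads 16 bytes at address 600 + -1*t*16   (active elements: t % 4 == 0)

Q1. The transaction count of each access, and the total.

A1: 1 transaction
A2: 4 transactions

Answer: 1,4; total 5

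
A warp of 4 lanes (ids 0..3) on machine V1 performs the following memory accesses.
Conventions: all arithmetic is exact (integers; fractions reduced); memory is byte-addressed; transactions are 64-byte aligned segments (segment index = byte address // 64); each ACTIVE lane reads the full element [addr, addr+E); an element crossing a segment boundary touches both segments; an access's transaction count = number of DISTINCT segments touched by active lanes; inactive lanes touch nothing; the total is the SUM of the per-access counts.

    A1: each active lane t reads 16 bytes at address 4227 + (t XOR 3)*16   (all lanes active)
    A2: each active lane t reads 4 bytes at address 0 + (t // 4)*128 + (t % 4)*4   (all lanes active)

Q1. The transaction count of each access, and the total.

A1: 2 transactions
A2: 1 transaction

Answer: 2,1; total 3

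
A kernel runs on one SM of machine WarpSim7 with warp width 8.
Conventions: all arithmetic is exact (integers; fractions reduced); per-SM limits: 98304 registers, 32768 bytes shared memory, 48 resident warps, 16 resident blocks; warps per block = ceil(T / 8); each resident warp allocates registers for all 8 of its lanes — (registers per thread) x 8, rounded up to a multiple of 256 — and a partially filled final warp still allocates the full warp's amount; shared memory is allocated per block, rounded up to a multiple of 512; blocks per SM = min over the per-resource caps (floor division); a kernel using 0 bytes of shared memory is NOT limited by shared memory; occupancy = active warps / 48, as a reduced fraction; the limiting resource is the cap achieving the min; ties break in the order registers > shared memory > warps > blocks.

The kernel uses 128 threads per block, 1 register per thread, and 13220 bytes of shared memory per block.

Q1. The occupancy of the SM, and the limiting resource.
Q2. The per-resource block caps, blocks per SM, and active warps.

Answer: occupancy 2/3, limited by shared memory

registers: 24 blocks
shared memory: 2 blocks
warps: 3 blocks
blocks: 16 blocks

Answer: 2 blocks, 32 active warps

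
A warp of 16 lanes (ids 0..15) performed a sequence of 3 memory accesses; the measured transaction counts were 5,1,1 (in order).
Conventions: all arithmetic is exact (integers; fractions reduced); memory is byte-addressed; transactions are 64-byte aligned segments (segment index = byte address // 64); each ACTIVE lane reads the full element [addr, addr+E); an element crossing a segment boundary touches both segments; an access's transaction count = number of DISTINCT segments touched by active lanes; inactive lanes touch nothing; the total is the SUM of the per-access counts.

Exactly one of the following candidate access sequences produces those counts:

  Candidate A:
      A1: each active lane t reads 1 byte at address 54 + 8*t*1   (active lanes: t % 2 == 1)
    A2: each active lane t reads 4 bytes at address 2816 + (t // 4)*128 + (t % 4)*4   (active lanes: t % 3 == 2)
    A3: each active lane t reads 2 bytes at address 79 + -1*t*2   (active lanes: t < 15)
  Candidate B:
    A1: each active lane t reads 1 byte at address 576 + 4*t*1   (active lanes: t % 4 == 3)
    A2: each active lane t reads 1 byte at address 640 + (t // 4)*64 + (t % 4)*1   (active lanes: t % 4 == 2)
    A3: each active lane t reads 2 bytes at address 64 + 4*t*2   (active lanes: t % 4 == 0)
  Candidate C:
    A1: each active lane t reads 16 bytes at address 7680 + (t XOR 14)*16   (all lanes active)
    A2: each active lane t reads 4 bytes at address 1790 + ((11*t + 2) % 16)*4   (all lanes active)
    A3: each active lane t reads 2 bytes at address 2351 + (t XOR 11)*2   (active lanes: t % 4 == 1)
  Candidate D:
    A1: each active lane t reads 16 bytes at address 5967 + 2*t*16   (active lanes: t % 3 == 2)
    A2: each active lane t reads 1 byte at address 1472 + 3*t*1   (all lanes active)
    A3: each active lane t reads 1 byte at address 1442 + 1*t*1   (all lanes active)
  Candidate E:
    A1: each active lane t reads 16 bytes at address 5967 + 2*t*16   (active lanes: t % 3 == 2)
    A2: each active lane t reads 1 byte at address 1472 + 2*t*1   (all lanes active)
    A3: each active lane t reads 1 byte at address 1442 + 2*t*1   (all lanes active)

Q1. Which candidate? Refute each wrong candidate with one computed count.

A: A1 gives 3 transactions, not 5
B: A1 gives 1 transaction, not 5
C: A1 gives 4 transactions, not 5
E: A3 gives 2 transactions, not 1
D: all counts match (5,1,1)

Answer: D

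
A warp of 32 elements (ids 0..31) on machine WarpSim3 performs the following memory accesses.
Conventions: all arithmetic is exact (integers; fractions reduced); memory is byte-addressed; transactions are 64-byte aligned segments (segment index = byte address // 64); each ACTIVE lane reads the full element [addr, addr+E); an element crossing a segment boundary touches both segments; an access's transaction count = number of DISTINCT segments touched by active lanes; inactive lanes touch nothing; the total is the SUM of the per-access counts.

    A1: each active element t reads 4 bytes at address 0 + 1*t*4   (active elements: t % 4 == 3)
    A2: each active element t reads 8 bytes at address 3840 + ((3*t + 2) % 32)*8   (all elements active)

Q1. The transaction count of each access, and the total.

A1: 2 transactions
A2: 4 transactions

Answer: 2,4; total 6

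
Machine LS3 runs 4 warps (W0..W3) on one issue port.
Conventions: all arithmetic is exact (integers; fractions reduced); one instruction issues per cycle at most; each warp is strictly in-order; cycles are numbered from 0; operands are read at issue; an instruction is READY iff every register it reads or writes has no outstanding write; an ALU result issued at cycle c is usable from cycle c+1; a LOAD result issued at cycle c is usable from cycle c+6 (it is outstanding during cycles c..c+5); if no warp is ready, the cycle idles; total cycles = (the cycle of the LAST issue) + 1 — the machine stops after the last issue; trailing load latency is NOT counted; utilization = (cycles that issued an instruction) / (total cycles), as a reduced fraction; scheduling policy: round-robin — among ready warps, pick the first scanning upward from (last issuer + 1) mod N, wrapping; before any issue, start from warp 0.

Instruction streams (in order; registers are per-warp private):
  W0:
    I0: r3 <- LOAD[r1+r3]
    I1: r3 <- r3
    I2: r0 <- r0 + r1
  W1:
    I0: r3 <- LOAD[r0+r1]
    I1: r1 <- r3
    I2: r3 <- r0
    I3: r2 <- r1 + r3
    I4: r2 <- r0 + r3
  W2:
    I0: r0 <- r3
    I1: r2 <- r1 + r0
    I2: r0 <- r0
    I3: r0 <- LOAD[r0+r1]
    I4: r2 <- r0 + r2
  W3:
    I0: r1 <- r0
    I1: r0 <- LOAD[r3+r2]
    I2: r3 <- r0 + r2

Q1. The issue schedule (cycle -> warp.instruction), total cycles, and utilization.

cycle 0: W0.I0
cycle 1: W1.I0
cycle 2: W2.I0
cycle 3: W3.I0
cycle 4: W2.I1
cycle 5: W3.I1
cycle 6: W0.I1
cycle 7: W1.I1
cycle 8: W2.I2
cycle 9: W0.I2
cycle 10: W1.I2
cycle 11: W2.I3
cycle 12: W3.I2
cycle 13: W1.I3
cycle 14: W1.I4
cycle 15: idle
cycle 16: idle
cycle 17: W2.I4

Answer: 18 cycles, utilization 8/9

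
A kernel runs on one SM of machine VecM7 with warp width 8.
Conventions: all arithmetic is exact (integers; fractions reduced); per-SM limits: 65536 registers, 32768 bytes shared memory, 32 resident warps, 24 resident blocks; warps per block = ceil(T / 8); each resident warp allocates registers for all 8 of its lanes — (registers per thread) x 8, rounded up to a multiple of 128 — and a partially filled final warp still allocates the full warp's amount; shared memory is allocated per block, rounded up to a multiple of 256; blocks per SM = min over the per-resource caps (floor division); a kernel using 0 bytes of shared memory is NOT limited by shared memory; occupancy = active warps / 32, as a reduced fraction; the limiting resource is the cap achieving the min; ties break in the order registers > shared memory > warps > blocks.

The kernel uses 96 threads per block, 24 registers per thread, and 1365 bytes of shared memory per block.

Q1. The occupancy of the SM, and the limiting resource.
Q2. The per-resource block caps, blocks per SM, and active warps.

Answer: occupancy 3/4, limited by warps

registers: 21 blocks
shared memory: 21 blocks
warps: 2 blocks
blocks: 24 blocks

Answer: 2 blocks, 24 active warps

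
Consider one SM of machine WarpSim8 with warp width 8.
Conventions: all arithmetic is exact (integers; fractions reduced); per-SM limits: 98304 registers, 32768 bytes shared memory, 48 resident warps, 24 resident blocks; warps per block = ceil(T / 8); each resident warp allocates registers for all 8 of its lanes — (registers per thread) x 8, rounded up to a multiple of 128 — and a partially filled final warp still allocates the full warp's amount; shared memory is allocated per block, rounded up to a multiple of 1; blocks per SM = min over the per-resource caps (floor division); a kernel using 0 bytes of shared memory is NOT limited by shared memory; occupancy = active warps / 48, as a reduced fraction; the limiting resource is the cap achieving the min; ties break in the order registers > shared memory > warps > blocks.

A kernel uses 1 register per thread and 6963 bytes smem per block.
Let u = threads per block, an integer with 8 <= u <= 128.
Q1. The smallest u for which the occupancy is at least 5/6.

Answer: u = 73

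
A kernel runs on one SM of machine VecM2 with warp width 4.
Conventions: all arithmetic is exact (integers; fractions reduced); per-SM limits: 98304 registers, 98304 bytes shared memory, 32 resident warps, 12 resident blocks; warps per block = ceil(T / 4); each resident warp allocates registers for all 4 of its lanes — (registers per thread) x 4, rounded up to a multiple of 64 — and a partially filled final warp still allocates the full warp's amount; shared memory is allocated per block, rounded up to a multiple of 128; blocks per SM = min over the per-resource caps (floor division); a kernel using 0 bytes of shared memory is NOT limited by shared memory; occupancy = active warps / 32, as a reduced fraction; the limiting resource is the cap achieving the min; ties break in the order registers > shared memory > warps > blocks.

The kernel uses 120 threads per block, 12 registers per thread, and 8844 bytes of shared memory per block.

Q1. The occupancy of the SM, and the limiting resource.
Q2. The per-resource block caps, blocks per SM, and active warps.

Answer: occupancy 15/16, limited by warps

registers: 51 blocks
shared memory: 10 blocks
warps: 1 block
blocks: 12 blocks

Answer: 1 block, 30 active warps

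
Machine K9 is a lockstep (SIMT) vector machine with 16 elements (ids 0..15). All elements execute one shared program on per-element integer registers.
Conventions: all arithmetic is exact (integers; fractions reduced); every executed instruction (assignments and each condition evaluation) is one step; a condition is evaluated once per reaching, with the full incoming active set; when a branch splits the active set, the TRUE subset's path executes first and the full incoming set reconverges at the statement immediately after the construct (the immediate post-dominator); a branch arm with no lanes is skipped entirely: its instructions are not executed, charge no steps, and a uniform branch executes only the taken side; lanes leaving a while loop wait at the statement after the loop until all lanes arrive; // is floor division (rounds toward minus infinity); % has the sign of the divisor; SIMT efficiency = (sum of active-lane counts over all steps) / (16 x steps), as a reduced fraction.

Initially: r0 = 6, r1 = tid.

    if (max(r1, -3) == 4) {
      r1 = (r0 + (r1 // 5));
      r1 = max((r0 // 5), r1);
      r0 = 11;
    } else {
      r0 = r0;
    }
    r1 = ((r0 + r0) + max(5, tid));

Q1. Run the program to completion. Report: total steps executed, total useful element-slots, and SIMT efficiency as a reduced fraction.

Answer: 6 steps, 50 useful, 25/48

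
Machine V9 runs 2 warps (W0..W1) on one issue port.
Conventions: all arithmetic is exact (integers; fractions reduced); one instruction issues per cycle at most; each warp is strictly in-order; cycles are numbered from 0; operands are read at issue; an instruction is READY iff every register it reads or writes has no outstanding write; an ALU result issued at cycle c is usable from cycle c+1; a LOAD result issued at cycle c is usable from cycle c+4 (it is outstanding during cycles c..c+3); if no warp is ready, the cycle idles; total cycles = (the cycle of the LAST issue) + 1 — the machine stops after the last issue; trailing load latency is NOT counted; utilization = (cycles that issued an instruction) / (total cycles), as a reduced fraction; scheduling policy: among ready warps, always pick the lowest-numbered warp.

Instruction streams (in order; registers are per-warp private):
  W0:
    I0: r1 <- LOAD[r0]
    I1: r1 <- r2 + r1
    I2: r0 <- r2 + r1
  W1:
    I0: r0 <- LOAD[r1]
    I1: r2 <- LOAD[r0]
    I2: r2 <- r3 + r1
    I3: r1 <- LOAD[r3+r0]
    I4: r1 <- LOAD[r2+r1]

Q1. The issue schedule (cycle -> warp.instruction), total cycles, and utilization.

cycle 0: W0.I0
cycle 1: W1.I0
cycle 2: idle
cycle 3: idle
cycle 4: W0.I1
cycle 5: W0.I2
cycle 6: W1.I1
cycle 7: idle
cycle 8: idle
cycle 9: idle
cycle 10: W1.I2
cycle 11: W1.I3
cycle 12: idle
cycle 13: idle
cycle 14: idle
cycle 15: W1.I4

Answer: 16 cycles, utilization 1/2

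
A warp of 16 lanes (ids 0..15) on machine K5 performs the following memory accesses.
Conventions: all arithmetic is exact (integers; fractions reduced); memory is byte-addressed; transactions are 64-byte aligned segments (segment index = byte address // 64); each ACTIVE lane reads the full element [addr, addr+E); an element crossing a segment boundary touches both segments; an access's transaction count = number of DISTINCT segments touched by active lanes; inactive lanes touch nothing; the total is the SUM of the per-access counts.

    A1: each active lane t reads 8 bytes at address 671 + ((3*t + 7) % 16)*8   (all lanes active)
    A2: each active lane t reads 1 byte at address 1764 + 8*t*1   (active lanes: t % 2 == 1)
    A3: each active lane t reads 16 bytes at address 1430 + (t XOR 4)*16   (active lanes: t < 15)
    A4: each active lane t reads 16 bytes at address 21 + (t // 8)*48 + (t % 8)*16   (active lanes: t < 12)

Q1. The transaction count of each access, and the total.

A1: 3 transactions
A2: 3 transactions
A3: 5 transactions
A4: 3 transactions

Answer: 3,3,5,3; total 14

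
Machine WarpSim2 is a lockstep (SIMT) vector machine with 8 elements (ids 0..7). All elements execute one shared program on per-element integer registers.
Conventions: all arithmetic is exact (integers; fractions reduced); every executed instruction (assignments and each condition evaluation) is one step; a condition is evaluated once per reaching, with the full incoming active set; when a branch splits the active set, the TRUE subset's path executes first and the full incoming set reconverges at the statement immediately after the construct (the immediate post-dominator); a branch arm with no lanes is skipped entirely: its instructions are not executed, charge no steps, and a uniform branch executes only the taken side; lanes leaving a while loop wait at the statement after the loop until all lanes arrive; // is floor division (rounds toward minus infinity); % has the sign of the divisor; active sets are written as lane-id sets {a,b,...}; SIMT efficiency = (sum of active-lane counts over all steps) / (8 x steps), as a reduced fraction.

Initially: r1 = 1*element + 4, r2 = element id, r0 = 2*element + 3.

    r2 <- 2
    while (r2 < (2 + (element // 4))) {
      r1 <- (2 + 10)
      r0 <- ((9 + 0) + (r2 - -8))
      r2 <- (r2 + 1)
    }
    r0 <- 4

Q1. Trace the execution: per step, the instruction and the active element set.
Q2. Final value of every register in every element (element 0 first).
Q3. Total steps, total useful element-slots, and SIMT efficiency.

step 0: r2 <- 2                      {0,1,2,3,4,5,6,7}
step 1: eval (r2 < (2 + (element // 4))) {0,1,2,3,4,5,6,7}
step 2: r1 <- (2 + 10)               {4,5,6,7}
step 3: r0 <- ((9 + 0) + (r2 - -8))  {4,5,6,7}
step 4: r2 <- (r2 + 1)               {4,5,6,7}
step 5: eval (r2 < (2 + (element // 4))) {4,5,6,7}
step 6: r0 <- 4                      {0,1,2,3,4,5,6,7}

Answer: 7 steps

r1: 4,5,6,7,12,12,12,12
r2: 2,2,2,2,3,3,3,3
r0: 4,4,4,4,4,4,4,4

steps = 7; useful = 40; efficiency = 40/56 = 5/7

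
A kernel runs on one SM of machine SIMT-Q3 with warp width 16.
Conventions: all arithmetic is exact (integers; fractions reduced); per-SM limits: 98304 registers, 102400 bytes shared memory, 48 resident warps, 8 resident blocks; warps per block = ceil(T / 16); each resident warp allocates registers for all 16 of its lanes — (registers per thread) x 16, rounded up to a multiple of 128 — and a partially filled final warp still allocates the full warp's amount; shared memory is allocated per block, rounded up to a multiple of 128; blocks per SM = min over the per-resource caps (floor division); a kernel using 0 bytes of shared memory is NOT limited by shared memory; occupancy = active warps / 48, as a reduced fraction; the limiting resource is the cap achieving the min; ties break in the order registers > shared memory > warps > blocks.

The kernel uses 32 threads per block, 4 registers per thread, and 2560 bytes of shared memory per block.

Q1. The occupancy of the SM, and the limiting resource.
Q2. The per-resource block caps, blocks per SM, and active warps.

Answer: occupancy 1/3, limited by blocks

registers: 384 blocks
shared memory: 40 blocks
warps: 24 blocks
blocks: 8 blocks

Answer: 8 blocks, 16 active warps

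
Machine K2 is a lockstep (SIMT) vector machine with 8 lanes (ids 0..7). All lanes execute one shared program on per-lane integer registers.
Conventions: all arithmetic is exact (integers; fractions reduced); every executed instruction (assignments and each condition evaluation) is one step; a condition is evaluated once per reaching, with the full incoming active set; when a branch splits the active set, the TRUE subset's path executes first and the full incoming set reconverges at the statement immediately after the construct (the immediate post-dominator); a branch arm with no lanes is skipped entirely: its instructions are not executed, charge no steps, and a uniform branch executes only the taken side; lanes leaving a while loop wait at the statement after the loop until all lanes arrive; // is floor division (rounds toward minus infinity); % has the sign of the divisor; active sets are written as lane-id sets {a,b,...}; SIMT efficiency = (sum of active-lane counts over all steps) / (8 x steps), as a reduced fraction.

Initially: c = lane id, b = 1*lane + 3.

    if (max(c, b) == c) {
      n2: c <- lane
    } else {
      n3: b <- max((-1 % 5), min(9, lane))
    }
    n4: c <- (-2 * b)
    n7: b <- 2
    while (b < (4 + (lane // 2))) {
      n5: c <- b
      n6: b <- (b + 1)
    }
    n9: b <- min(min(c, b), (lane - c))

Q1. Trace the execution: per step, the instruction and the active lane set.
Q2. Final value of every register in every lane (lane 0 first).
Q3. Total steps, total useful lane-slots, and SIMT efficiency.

step 0: eval (max(c, b) == c)        {0,1,2,3,4,5,6,7}
step 1: b <- max((-1 % 5), min(9, lane)) {0,1,2,3,4,5,6,7}
step 2: c <- (-2 * b)                {0,1,2,3,4,5,6,7}
step 3: b <- 2                       {0,1,2,3,4,5,6,7}
step 4: eval (b < (4 + (lane // 2))) {0,1,2,3,4,5,6,7}
step 5: c <- b                       {0,1,2,3,4,5,6,7}
step 6: b <- (b + 1)                 {0,1,2,3,4,5,6,7}
step 7: eval (b < (4 + (lane // 2))) {0,1,2,3,4,5,6,7}
step 8: c <- b                       {0,1,2,3,4,5,6,7}
step 9: b <- (b + 1)                 {0,1,2,3,4,5,6,7}
step 10: eval (b < (4 + (lane // 2))) {0,1,2,3,4,5,6,7}
step 11: c <- b                       {2,3,4,5,6,7}
step 12: b <- (b + 1)                 {2,3,4,5,6,7}
step 13: eval (b < (4 + (lane // 2))) {2,3,4,5,6,7}
step 14: c <- b                       {4,5,6,7}
step 15: b <- (b + 1)                 {4,5,6,7}
step 16: eval (b < (4 + (lane // 2))) {4,5,6,7}
step 17: c <- b                       {6,7}
step 18: b <- (b + 1)                 {6,7}
step 19: eval (b < (4 + (lane // 2))) {6,7}
step 20: b <- min(min(c, b), (lane - c)) {0,1,2,3,4,5,6,7}

Answer: 21 steps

c: 3,3,4,4,5,5,6,6
b: -3,-2,-2,-1,-1,0,0,1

steps = 21; useful = 132; efficiency = 132/168 = 11/14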